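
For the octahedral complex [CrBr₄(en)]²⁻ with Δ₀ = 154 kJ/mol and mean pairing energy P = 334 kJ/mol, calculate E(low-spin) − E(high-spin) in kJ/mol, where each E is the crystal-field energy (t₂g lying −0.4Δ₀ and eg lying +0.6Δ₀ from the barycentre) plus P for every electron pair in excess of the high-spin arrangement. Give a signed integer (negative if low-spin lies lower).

Ligand charges: 4×(-1) from Br⁻ and 1×(+0) from en sum to -4; with overall charge -2, Cr is +2.
Cr is in group 6, so Cr²⁺ is d⁴ (6 − 2 = 4).
In the high-spin limit (t₂g³ eg¹) the orbital term is -0.6Δ₀ = -92 kJ/mol, with no excess pairing.
Low-spin t₂g⁴ eg⁰ gives -1.6Δ₀ = -246 kJ/mol, but forming 1 extra pair costs 1P = 334 kJ/mol, so E(LS) = -246 + 334 = 88 kJ/mol.
E(LS) − E(HS) = 88 − (-92) = 180 kJ/mol.

180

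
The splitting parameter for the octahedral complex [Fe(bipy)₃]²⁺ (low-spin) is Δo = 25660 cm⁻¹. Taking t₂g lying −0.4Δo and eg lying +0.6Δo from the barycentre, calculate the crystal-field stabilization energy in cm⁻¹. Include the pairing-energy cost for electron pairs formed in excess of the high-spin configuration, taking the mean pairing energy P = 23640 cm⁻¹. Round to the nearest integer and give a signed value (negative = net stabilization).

bipy is neutral, so the +2 overall charge sits on Fe: oxidation state +2.
Fe sits in group 8; removing 2 electrons leaves Fe²⁺ with 8 − 2 = 6 d electrons.
Configuration: t₂g⁶ eg⁰.
Orbital CFSE = 6(-0.4) + 0(0.6) = -2.4Δo = -2.4 × 25660 = -61584 cm⁻¹.
Pairing penalty: 3 pairs vs 1 in the high-spin reference → 2 extra × P = 47280 cm⁻¹.
Combining: -61584 + 47280 = -14304 cm⁻¹.

-14304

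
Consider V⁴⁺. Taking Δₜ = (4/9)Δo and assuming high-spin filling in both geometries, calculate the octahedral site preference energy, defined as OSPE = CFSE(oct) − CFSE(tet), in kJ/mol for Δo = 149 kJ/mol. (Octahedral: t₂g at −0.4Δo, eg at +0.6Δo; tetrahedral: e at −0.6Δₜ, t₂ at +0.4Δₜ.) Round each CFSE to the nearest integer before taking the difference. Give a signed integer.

-20

V is in group 5, so V⁴⁺ is d¹ (5 − 4 = 1).
Octahedral (high-spin): t2g^1 e_g^0, CFSE = 1(−0.4) + 0(+0.6) = -0.4Δo = -0.4 × 149 = -60 kJ/mol.
Tetrahedral: e^1 t2^0, CFSE = 1(−0.6) + 0(+0.4) = -0.6Δₜ = -0.6 × (4/9) × 149 = -40 kJ/mol.
OSPE = -60 − (-40) = -20 kJ/mol.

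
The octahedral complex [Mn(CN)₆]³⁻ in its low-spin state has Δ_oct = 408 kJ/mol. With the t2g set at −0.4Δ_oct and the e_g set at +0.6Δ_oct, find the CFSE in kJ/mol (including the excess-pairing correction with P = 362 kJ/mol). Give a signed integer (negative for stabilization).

Each CN⁻ contributes -1; 6 × (-1) = -6. With overall charge -3, Mn is in the +3 oxidation state.
Mn³⁺: group 7, so d-count = 7 − 3 = 4.
Configuration: t2g^4 e_g^0.
The orbital stabilization is -1.6Δ_oct = -1.6 × 408 = -653 kJ/mol.
High-spin d⁴ would be t2g^3 e_g^1 with 0 pairs; low-spin has 1, so 1 excess pair costs +1P = +362 kJ/mol.
Overall CFSE = -653 + 362 = -291 kJ/mol.

-291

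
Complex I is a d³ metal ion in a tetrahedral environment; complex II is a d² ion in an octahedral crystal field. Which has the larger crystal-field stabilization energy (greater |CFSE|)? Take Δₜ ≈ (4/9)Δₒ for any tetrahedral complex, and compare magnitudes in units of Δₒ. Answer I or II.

I: With tetrahedral geometry the complex is necessarily high-spin; e² t₂¹, CFSE = -0.8Δₜ ≈ -0.36Δₒ.
II: t2g^2 e_g^0, CFSE = -0.8Δₒ.
So II has the larger |CFSE|.

II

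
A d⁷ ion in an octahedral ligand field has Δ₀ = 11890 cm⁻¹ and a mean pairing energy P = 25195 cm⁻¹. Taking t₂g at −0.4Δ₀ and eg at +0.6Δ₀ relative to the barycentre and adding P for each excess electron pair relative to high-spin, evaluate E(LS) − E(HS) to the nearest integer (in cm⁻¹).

High-spin d⁷ fills as t₂g⁵ eg² with CFSE 5(−0.4) + 2(+0.6) = -0.8Δ₀ = -9512 cm⁻¹.
Low-spin t₂g⁶ eg¹ gives -1.8Δ₀ = -21402 cm⁻¹, but forming 1 extra pair costs 1P = 25195 cm⁻¹, so E(LS) = -21402 + 25195 = 3793 cm⁻¹.
Thus E(LS) − E(HS) = 13305 cm⁻¹.

13305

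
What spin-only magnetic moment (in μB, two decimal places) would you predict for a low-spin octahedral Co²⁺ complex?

Co sits in group 9; removing 2 electrons leaves Co²⁺ with 9 − 2 = 7 d electrons.
Configuration: t₂g⁶ eg¹ → 1 unpaired electron.
μ(spin-only) = √[1(1+2)] = √3 ≈ 1.73 μB.

1.73 μB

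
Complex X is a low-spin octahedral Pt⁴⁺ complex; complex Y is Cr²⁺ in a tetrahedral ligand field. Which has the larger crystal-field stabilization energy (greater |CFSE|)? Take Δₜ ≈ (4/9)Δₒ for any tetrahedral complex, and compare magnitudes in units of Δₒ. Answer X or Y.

X: Pt⁴⁺: group 10, so d-count = 10 − 4 = 6; t2g^6 e_g^0, CFSE = -2.4Δₒ.
Y: Cr sits in group 6; removing 2 electrons leaves Cr²⁺ with 6 − 2 = 4 d electrons; Tetrahedral fields are weak (Δₜ ≈ 4/9 Δₒ), so electrons fill high-spin; e² t₂², CFSE = -0.4Δₜ ≈ -0.18Δₒ.
So X has the larger |CFSE|.

X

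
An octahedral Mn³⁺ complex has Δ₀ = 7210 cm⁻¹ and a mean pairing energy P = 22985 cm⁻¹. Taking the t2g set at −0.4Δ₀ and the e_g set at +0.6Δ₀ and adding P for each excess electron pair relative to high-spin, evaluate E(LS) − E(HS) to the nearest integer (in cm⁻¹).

15775

Mn is in group 7, so Mn³⁺ is d⁴ (7 − 3 = 4).
High-spin: t2g^3 e_g^1, CFSE = -0.6Δ₀ = -4326 cm⁻¹.
Low-spin: t2g^4 e_g^0, orbital CFSE = -1.6Δ₀ = -11536 cm⁻¹; plus 1 excess pair × P = +22985 cm⁻¹; total 11449 cm⁻¹.
E(LS) − E(HS) = 11449 − (-4326) = 15775 cm⁻¹.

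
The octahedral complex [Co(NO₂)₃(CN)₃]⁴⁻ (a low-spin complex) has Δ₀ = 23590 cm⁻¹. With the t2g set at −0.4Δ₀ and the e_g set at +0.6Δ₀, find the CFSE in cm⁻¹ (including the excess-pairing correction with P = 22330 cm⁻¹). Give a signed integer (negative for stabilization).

Ligand charges: 3×(-1) from NO₂⁻ and 3×(-1) from CN⁻ sum to -6; with overall charge -4, Co is +2.
Co is in group 9, so Co²⁺ is d⁷ (9 − 2 = 7).
Configuration: t2g^6 e_g^1.
Orbital CFSE = 6(-0.4) + 1(0.6) = -1.8Δ₀ = -1.8 × 23590 = -42462 cm⁻¹.
Relative to high-spin t2g^5 e_g^2 (2 paired), the low-spin configuration has 1 additional pair, contributing +1 × 22330 = +22330 cm⁻¹.
Combining: -42462 + 22330 = -20132 cm⁻¹.

-20132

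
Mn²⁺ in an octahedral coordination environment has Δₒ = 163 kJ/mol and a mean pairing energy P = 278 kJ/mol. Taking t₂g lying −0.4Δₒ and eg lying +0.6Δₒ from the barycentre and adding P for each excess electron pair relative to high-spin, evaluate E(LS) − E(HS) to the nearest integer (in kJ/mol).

Mn is in group 7, so Mn²⁺ is d⁵ (7 − 2 = 5).
High-spin d⁵ fills as t₂g³ eg² with CFSE 3(−0.4) + 2(+0.6) = 0.0Δₒ = 0 kJ/mol.
Low-spin: t₂g⁵ eg⁰, orbital CFSE = -2.0Δₒ = -326 kJ/mol; plus 2 excess pairs × P = +556 kJ/mol; total 230 kJ/mol.
Thus E(LS) − E(HS) = 230 kJ/mol.

230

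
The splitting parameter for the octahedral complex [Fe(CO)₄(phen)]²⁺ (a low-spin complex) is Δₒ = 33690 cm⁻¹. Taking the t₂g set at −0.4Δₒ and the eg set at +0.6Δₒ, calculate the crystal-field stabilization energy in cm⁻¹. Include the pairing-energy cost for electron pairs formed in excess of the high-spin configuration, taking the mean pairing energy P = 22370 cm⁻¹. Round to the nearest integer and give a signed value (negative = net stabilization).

Ligand charges: 4×(+0) from CO and 1×(+0) from phen sum to +0; with overall charge +2, Fe is +2.
Fe is in group 8, so Fe²⁺ is d⁶ (8 − 2 = 6).
Configuration: t₂g⁶ eg⁰.
CFSE(orbital) = 6×(-0.4Δₒ) + 0×(0.6Δₒ) = -2.4Δₒ; with Δₒ = 33690 cm⁻¹ that is -80856 cm⁻¹.
High-spin d⁶ would be t₂g⁴ eg² with 1 pair; low-spin has 3, so 2 excess pairs cost +2P = +44740 cm⁻¹.
Overall CFSE = -80856 + 44740 = -36116 cm⁻¹.

-36116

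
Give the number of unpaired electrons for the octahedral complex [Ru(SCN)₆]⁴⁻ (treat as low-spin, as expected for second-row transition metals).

0

Each SCN⁻ contributes -1; 6 × (-1) = -6. With overall charge -4, Ru is in the +2 oxidation state.
Ru²⁺: group 8, so d-count = 8 − 2 = 6.
Configuration: t₂g⁶ eg⁰, giving 0 unpaired electrons.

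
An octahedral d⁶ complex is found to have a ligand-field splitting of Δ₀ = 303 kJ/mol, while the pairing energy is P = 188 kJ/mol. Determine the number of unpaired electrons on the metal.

0

Since Δ₀ = 303 kJ/mol > P = 188 kJ/mol, the complex adopts the low-spin configuration.
Filling d⁶ accordingly: t2g^6 e_g^0.
Unpaired electrons: 0.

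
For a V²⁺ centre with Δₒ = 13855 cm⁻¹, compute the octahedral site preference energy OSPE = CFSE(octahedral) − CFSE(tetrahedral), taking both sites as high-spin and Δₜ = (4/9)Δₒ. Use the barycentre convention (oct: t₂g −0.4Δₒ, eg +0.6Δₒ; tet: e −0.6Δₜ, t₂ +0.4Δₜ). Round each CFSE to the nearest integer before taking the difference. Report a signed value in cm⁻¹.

V²⁺: group 5, so d-count = 5 − 2 = 3.
In an octahedral site d³ (HS) is t2g^3 e_g^0, giving CFSE(oct) = -1.2Δₒ = -16626 cm⁻¹.
In a tetrahedral site the filling is e^2 t2^1: CFSE(tet) = -0.8Δₜ = -0.8 × (4/9)(13855) = -4926 cm⁻¹.
Subtracting, OSPE = -16626 − (-4926) = -11700 cm⁻¹.

-11700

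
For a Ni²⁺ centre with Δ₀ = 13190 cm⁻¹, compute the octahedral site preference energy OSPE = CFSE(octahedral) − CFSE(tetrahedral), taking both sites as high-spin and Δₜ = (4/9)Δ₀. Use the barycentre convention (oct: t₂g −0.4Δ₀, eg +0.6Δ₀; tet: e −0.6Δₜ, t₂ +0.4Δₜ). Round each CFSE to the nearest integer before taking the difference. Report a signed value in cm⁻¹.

-11138

Ni²⁺: group 10, so d-count = 10 − 2 = 8.
Octahedral high-spin t₂g⁶ eg²: CFSE = -1.2 × 13190 = -15828 cm⁻¹.
In a tetrahedral site the filling is e⁴ t₂⁴: CFSE(tet) = -0.8Δₜ = -0.8 × (4/9)(13190) = -4690 cm⁻¹.
OSPE = CFSE(oct) − CFSE(tet) = -15828 − (-4690) = -11138 cm⁻¹.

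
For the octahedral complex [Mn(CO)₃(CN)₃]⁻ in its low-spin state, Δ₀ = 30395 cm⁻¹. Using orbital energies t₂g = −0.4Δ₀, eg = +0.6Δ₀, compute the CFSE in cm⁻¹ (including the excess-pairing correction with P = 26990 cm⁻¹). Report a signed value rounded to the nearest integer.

-6810

Ligand charges: 3×(+0) from CO and 3×(-1) from CN⁻ sum to -3; with overall charge -1, Mn is +2.
Mn sits in group 7; removing 2 electrons leaves Mn²⁺ with 7 − 2 = 5 d electrons.
Configuration: t₂g⁵ eg⁰.
The orbital stabilization is -2.0Δ₀ = -2.0 × 30395 = -60790 cm⁻¹.
Pairing penalty: 2 pairs vs 0 in the high-spin reference → 2 extra × P = 53980 cm⁻¹.
Overall CFSE = -60790 + 53980 = -6810 cm⁻¹.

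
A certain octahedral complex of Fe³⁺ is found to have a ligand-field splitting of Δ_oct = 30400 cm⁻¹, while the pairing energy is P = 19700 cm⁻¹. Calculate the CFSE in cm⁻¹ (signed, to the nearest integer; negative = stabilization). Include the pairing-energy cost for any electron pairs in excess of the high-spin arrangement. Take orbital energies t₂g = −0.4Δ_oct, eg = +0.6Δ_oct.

Fe sits in group 8; removing 3 electrons leaves Fe³⁺ with 8 − 3 = 5 d electrons.
With Δ_oct > P the complex is low-spin.
Configuration: t₂g⁵ eg⁰.
Orbital CFSE = -2.0Δ_oct = -2.0 × 30400 = -60800 cm⁻¹.
Excess pairs vs high-spin: 2 − 0 = 2; pairing cost = +39400 cm⁻¹.
Net CFSE = -60800 + 39400 = -21400 cm⁻¹.

-21400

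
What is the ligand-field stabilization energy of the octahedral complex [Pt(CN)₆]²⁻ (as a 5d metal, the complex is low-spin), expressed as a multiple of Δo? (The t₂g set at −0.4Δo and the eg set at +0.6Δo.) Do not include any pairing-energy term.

Each CN⁻ contributes -1; 6 × (-1) = -6. With overall charge -2, Pt is in the +4 oxidation state.
Pt sits in group 10; removing 4 electrons leaves Pt⁴⁺ with 10 − 4 = 6 d electrons.
Configuration: t₂g⁶ eg⁰.
CFSE = 6(-0.4Δo) + 0(0.6Δo) = -2.4Δo + 0.0Δo = -2.4Δo.

-2.4 Δo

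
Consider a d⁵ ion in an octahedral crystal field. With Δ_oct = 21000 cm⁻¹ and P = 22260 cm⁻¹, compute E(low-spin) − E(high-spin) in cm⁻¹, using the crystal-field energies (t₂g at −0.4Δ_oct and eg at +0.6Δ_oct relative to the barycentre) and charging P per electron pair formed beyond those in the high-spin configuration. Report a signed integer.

2520

In the high-spin limit (t₂g³ eg²) the orbital term is 0.0Δ_oct = 0 cm⁻¹, with no excess pairing.
Low-spin t₂g⁵ eg⁰ gives -2.0Δ_oct = -42000 cm⁻¹, but forming 2 extra pairs costs 2P = 44520 cm⁻¹, so E(LS) = -42000 + 44520 = 2520 cm⁻¹.
Thus E(LS) − E(HS) = 2520 cm⁻¹.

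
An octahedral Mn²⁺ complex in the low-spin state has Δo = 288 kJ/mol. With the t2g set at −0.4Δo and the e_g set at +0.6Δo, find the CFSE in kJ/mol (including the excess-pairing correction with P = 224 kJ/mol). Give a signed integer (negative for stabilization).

-128

Group 7 minus oxidation state +2 gives a d⁵ configuration for Mn²⁺.
Electron filling gives t2g^5 e_g^0.
CFSE(orbital) = 5×(-0.4Δo) + 0×(0.6Δo) = -2.0Δo; with Δo = 288 kJ/mol that is -576 kJ/mol.
High-spin d⁵ would be t2g^3 e_g^2 with 0 pairs; low-spin has 2, so 2 excess pairs cost +2P = +448 kJ/mol.
Overall CFSE = -576 + 448 = -128 kJ/mol.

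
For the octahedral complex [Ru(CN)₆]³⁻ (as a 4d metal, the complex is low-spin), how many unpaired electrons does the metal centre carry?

1

Each CN⁻ contributes -1; 6 × (-1) = -6. With overall charge -3, Ru is in the +3 oxidation state.
Ru³⁺: group 8, so d-count = 8 − 3 = 5.
Configuration: t₂g⁵ eg⁰, giving 1 unpaired electron.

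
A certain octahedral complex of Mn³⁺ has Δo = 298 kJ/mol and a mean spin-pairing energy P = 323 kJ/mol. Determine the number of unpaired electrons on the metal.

4

Group 7 minus oxidation state +3 gives a d⁴ configuration for Mn³⁺.
Here Δo < P (298 < 323), so the high-spin state is favoured.
Filling d⁴ accordingly: t₂g³ eg¹.
Unpaired electrons: 4.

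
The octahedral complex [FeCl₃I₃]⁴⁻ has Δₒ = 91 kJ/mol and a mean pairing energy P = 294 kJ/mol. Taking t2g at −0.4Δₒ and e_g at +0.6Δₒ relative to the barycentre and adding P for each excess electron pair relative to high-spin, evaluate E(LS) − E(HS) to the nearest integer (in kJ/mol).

406

Ligand charges: 3×(-1) from Cl⁻ and 3×(-1) from I⁻ sum to -6; with overall charge -4, Fe is +2.
Fe²⁺: group 8, so d-count = 8 − 2 = 6.
High-spin: t2g^4 e_g^2, CFSE = -0.4Δₒ = -36 kJ/mol.
For low-spin the configuration is t2g^6 e_g^0: orbital energy -2.4 × 91 = -218 kJ/mol, and 2 additional pairs relative to high-spin add 588 kJ/mol, giving 370 kJ/mol.
Thus E(LS) − E(HS) = 406 kJ/mol.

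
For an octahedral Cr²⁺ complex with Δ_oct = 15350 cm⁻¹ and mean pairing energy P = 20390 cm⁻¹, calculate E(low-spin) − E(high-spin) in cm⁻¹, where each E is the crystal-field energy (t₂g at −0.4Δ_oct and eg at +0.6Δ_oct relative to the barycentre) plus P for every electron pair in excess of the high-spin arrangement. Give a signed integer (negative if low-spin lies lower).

Cr²⁺: group 6, so d-count = 6 − 2 = 4.
High-spin: t₂g³ eg¹, CFSE = -0.6Δ_oct = -9210 cm⁻¹.
For low-spin the configuration is t₂g⁴ eg⁰: orbital energy -1.6 × 15350 = -24560 cm⁻¹, and 1 additional pair relative to high-spin adds 20390 cm⁻¹, giving -4170 cm⁻¹.
The difference is -4170 − (-9210) = 5040 cm⁻¹, so high-spin lies lower.

5040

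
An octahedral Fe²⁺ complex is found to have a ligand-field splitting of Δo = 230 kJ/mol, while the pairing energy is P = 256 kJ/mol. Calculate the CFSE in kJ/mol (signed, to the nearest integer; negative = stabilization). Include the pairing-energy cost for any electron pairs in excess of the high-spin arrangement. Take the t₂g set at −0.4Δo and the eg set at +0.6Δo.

Group 8 minus oxidation state +2 gives a d⁶ configuration for Fe²⁺.
Since Δo = 230 kJ/mol < P = 256 kJ/mol, the complex adopts the high-spin configuration.
Filling d⁶ accordingly: t₂g⁴ eg².
Orbital CFSE = -0.4Δo = -0.4 × 230 = -92 kJ/mol.
High-spin has no excess pairs, so no pairing correction applies.

-92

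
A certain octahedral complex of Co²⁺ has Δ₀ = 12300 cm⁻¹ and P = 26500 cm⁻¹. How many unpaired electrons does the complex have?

Co²⁺: group 9, so d-count = 9 − 2 = 7.
Δ₀ < P, so pairing is avoided: the ground state is high-spin.
That gives t₂g⁵ eg².
Unpaired electrons: 3.

3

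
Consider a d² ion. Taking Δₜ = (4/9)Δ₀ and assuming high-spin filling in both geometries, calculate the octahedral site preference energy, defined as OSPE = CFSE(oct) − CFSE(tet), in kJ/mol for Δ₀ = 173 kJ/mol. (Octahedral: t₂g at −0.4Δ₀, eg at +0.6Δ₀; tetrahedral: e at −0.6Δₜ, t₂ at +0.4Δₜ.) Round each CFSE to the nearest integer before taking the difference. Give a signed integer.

-46

Octahedral high-spin t₂g² eg⁰: CFSE = -0.8 × 173 = -138 kJ/mol.
Tetrahedral: e² t₂⁰, CFSE = 2(−0.6) + 0(+0.4) = -1.2Δₜ = -1.2 × (4/9) × 173 = -92 kJ/mol.
OSPE = CFSE(oct) − CFSE(tet) = -138 − (-92) = -46 kJ/mol.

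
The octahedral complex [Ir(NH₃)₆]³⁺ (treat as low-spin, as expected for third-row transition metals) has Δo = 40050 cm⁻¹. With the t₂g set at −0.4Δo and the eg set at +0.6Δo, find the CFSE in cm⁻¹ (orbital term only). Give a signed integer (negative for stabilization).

NH₃ is neutral, so the +3 overall charge sits on Ir: oxidation state +3.
Ir is in group 9, so Ir³⁺ is d⁶ (9 − 3 = 6).
Configuration: t₂g⁶ eg⁰.
The orbital stabilization is -2.4Δo = -2.4 × 40050 = -96120 cm⁻¹.

-96120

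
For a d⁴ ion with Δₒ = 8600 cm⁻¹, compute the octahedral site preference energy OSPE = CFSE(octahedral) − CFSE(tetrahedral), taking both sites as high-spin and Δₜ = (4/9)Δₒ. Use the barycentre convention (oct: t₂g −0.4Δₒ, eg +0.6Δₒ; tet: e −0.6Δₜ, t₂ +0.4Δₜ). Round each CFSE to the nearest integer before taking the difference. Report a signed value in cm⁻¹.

Octahedral (high-spin): t2g^3 e_g^1, CFSE = 3(−0.4) + 1(+0.6) = -0.6Δₒ = -0.6 × 8600 = -5160 cm⁻¹.
In a tetrahedral site the filling is e^2 t2^2: CFSE(tet) = -0.4Δₜ = -0.4 × (4/9)(8600) = -1529 cm⁻¹.
Subtracting, OSPE = -5160 − (-1529) = -3631 cm⁻¹.

-3631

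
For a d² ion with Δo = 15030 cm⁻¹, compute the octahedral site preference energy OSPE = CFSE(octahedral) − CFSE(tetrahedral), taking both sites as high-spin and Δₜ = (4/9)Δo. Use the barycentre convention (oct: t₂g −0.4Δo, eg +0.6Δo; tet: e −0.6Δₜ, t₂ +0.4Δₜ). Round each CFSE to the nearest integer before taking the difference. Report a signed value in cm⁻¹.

-4008

Octahedral (high-spin): t2g^2 e_g^0, CFSE = 2(−0.4) + 0(+0.6) = -0.8Δo = -0.8 × 15030 = -12024 cm⁻¹.
Tetrahedral e^2 t2^0 gives -1.2Δₜ = -1.2 × (4/9) × 15030 = -8016 cm⁻¹.
OSPE = CFSE(oct) − CFSE(tet) = -12024 − (-8016) = -4008 cm⁻¹.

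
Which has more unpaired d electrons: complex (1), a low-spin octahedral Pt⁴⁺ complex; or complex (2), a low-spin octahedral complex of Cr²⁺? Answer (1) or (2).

(1): Pt sits in group 10; removing 4 electrons leaves Pt⁴⁺ with 10 − 4 = 6 d electrons; t2g^6 e_g^0 → 0 unpaired.
(2): Cr is in group 6, so Cr²⁺ is d⁴ (6 − 2 = 4); t₂g⁴ eg⁰ → 2 unpaired.
So (2) has more unpaired electrons.

(2)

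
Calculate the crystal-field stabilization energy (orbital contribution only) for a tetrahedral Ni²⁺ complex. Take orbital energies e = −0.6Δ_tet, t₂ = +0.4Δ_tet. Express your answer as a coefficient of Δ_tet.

Ni sits in group 10; removing 2 electrons leaves Ni²⁺ with 10 − 2 = 8 d electrons.
Tetrahedral splitting is small, so the complex is high-spin.
Configuration: e⁴ t₂⁴.
CFSE = 4(-0.6Δ_tet) + 4(0.4Δ_tet) = -2.4Δ_tet + 1.6Δ_tet = -0.8Δ_tet.

-0.8 Δ_tet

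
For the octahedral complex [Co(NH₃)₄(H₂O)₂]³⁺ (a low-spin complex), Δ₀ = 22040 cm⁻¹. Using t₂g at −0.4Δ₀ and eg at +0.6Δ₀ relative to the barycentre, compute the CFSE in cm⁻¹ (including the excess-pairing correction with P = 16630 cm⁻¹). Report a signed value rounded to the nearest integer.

Ligand charges: 4×(+0) from NH₃ and 2×(+0) from H₂O sum to +0; with overall charge +3, Co is +3.
Co sits in group 9; removing 3 electrons leaves Co³⁺ with 9 − 3 = 6 d electrons.
Configuration: t₂g⁶ eg⁰.
Orbital CFSE = 6(-0.4) + 0(0.6) = -2.4Δ₀ = -2.4 × 22040 = -52896 cm⁻¹.
Pairing penalty: 3 pairs vs 1 in the high-spin reference → 2 extra × P = 33260 cm⁻¹.
Net CFSE = -52896 + 33260 = -19636 cm⁻¹.

-19636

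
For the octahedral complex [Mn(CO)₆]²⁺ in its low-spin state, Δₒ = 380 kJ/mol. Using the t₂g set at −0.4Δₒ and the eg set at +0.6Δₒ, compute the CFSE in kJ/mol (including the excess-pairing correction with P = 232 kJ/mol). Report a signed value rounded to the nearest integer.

-296

CO is neutral, so the +2 overall charge sits on Mn: oxidation state +2.
Mn is in group 7, so Mn²⁺ is d⁵ (7 − 2 = 5).
Configuration: t₂g⁵ eg⁰.
Orbital CFSE = 5(-0.4) + 0(0.6) = -2.0Δₒ = -2.0 × 380 = -760 kJ/mol.
Pairing penalty: 2 pairs vs 0 in the high-spin reference → 2 extra × P = 464 kJ/mol.
Combining: -760 + 464 = -296 kJ/mol.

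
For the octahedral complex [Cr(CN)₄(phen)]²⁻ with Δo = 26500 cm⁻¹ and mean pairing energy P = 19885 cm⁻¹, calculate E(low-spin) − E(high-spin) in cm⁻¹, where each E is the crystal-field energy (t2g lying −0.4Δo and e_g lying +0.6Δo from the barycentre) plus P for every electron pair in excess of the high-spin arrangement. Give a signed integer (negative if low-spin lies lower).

-6615

Ligand charges: 4×(-1) from CN⁻ and 1×(+0) from phen sum to -4; with overall charge -2, Cr is +2.
Cr²⁺: group 6, so d-count = 6 − 2 = 4.
High-spin d⁴ fills as t2g^3 e_g^1 with CFSE 3(−0.4) + 1(+0.6) = -0.6Δo = -15900 cm⁻¹.
Low-spin: t2g^4 e_g^0, orbital CFSE = -1.6Δo = -42400 cm⁻¹; plus 1 excess pair × P = +19885 cm⁻¹; total -22515 cm⁻¹.
E(LS) − E(HS) = -22515 − (-15900) = -6615 cm⁻¹.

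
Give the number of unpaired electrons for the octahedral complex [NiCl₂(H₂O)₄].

Ligand charges: 2×(-1) from Cl⁻ and 4×(+0) from H₂O sum to -2; with overall charge +0, Ni is +2.
Group 10 minus oxidation state +2 gives a d⁸ configuration for Ni²⁺.
Configuration: t₂g⁶ eg², giving 2 unpaired electrons.

2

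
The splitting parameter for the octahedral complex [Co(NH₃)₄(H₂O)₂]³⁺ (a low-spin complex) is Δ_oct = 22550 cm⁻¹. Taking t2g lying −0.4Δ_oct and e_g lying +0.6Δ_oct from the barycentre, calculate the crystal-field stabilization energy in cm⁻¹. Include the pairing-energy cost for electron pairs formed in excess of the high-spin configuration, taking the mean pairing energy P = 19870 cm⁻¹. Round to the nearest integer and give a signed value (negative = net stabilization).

-14380

Ligand charges: 4×(+0) from NH₃ and 2×(+0) from H₂O sum to +0; with overall charge +3, Co is +3.
Group 9 minus oxidation state +3 gives a d⁶ configuration for Co³⁺.
Configuration: t2g^6 e_g^0.
Orbital CFSE = 6(-0.4) + 0(0.6) = -2.4Δ_oct = -2.4 × 22550 = -54120 cm⁻¹.
High-spin d⁶ would be t2g^4 e_g^2 with 1 pair; low-spin has 3, so 2 excess pairs cost +2P = +39740 cm⁻¹.
Combining: -54120 + 39740 = -14380 cm⁻¹.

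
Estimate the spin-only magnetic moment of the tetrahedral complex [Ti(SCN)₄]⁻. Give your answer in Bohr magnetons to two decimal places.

Each SCN⁻ contributes -1; 4 × (-1) = -4. With overall charge -1, Ti is in the +3 oxidation state.
Ti is in group 4, so Ti³⁺ is d¹ (4 − 3 = 1).
Tetrahedral fields are weak (Δₜ ≈ 4/9 Δₒ), so electrons fill high-spin.
Configuration: e¹ t₂⁰ → 1 unpaired electron.
μ(spin-only) = √[1(1+2)] = √3 ≈ 1.73 Bohr magnetons.

1.73 Bohr magnetons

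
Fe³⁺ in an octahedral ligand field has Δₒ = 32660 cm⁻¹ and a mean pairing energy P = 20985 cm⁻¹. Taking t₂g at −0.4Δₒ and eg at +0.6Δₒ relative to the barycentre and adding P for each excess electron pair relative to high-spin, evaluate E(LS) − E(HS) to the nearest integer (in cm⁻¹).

-23350

Fe sits in group 8; removing 3 electrons leaves Fe³⁺ with 8 − 3 = 5 d electrons.
High-spin d⁵ fills as t₂g³ eg² with CFSE 3(−0.4) + 2(+0.6) = 0.0Δₒ = 0 cm⁻¹.
For low-spin the configuration is t₂g⁵ eg⁰: orbital energy -2.0 × 32660 = -65320 cm⁻¹, and 2 additional pairs relative to high-spin add 41970 cm⁻¹, giving -23350 cm⁻¹.
Thus E(LS) − E(HS) = -23350 cm⁻¹.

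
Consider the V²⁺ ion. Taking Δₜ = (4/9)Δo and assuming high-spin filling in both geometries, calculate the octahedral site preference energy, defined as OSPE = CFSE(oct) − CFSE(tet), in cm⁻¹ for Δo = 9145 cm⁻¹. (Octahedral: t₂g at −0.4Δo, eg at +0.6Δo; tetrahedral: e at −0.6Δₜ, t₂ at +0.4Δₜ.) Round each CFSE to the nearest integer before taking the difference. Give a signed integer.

V is in group 5, so V²⁺ is d³ (5 − 2 = 3).
Octahedral (high-spin): t₂g³ eg⁰, CFSE = 3(−0.4) + 0(+0.6) = -1.2Δo = -1.2 × 9145 = -10974 cm⁻¹.
In a tetrahedral site the filling is e² t₂¹: CFSE(tet) = -0.8Δₜ = -0.8 × (4/9)(9145) = -3252 cm⁻¹.
Subtracting, OSPE = -10974 − (-3252) = -7722 cm⁻¹.

-7722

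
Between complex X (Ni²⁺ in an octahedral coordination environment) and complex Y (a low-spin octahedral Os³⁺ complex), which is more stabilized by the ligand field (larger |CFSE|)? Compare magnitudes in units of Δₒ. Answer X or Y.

X: Group 10 minus oxidation state +2 gives a d⁸ configuration for Ni²⁺; t₂g⁶ eg², CFSE = -1.2Δₒ.
Y: Os³⁺: group 8, so d-count = 8 − 3 = 5; t₂g⁵ eg⁰, CFSE = -2.0Δₒ.
So Y has the larger |CFSE|.

Y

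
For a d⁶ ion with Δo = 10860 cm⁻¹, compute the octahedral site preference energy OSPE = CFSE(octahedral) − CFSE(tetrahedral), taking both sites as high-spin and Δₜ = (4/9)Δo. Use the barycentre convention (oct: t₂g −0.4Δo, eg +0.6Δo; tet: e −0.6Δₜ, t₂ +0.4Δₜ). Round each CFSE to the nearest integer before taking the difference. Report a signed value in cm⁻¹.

-1448

Octahedral (high-spin): t2g^4 e_g^2, CFSE = 4(−0.4) + 2(+0.6) = -0.4Δo = -0.4 × 10860 = -4344 cm⁻¹.
Tetrahedral: e^3 t2^3, CFSE = 3(−0.6) + 3(+0.4) = -0.6Δₜ = -0.6 × (4/9) × 10860 = -2896 cm⁻¹.
Subtracting, OSPE = -4344 − (-2896) = -1448 cm⁻¹.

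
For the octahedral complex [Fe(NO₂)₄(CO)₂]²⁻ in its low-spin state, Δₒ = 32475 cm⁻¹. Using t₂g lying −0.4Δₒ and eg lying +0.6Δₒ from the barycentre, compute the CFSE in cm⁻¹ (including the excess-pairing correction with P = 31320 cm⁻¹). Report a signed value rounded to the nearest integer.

-15300

Ligand charges: 4×(-1) from NO₂⁻ and 2×(+0) from CO sum to -4; with overall charge -2, Fe is +2.
Fe is in group 8, so Fe²⁺ is d⁶ (8 − 2 = 6).
Configuration: t₂g⁶ eg⁰.
Orbital CFSE = 6(-0.4) + 0(0.6) = -2.4Δₒ = -2.4 × 32475 = -77940 cm⁻¹.
Relative to high-spin t₂g⁴ eg² (1 paired), the low-spin configuration has 2 additional pairs, contributing +2 × 31320 = +62640 cm⁻¹.
Net CFSE = -77940 + 62640 = -15300 cm⁻¹.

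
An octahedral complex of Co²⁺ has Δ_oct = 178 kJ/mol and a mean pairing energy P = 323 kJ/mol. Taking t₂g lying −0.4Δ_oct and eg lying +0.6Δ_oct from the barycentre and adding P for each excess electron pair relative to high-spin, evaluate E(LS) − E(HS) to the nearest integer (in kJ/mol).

145

Co is in group 9, so Co²⁺ is d⁷ (9 − 2 = 7).
High-spin: t₂g⁵ eg², CFSE = -0.8Δ_oct = -142 kJ/mol.
Low-spin: t₂g⁶ eg¹, orbital CFSE = -1.8Δ_oct = -320 kJ/mol; plus 1 excess pair × P = +323 kJ/mol; total 3 kJ/mol.
E(LS) − E(HS) = 3 − (-142) = 145 kJ/mol.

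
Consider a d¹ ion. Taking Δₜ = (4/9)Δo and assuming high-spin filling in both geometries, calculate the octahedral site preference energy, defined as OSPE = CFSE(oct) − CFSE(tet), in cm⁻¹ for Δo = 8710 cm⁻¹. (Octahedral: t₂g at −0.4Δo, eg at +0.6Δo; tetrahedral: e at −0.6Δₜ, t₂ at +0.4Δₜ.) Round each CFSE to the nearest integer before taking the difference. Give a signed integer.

Octahedral high-spin t₂g¹ eg⁰: CFSE = -0.4 × 8710 = -3484 cm⁻¹.
Tetrahedral e¹ t₂⁰ gives -0.6Δₜ = -0.6 × (4/9) × 8710 = -2323 cm⁻¹.
OSPE = CFSE(oct) − CFSE(tet) = -3484 − (-2323) = -1161 cm⁻¹.

-1161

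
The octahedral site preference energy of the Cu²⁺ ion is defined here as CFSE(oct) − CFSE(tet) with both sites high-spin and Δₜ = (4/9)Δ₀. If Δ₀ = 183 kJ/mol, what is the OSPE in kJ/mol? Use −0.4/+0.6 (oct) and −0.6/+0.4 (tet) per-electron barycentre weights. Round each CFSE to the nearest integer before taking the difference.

Group 11 minus oxidation state +2 gives a d⁹ configuration for Cu²⁺.
Octahedral high-spin t₂g⁶ eg³: CFSE = -0.6 × 183 = -110 kJ/mol.
Tetrahedral e⁴ t₂⁵ gives -0.4Δₜ = -0.4 × (4/9) × 183 = -33 kJ/mol.
OSPE = CFSE(oct) − CFSE(tet) = -110 − (-33) = -77 kJ/mol.

-77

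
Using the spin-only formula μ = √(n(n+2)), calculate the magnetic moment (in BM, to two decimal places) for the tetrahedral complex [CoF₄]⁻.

4.90 BM

Each F⁻ contributes -1; 4 × (-1) = -4. With overall charge -1, Co is in the +3 oxidation state.
Group 9 minus oxidation state +3 gives a d⁶ configuration for Co³⁺.
With tetrahedral geometry the complex is necessarily high-spin.
Configuration: e^3 t2^3 → 4 unpaired electrons.
μ(spin-only) = √[4(4+2)] = √24 ≈ 4.90 BM.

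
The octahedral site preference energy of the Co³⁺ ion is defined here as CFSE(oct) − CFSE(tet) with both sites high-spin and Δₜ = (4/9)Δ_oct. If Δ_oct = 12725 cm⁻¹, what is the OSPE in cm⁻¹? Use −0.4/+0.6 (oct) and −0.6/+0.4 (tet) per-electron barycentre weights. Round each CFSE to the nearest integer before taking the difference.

-1697

Co³⁺: group 9, so d-count = 9 − 3 = 6.
Octahedral (high-spin): t₂g⁴ eg², CFSE = 4(−0.4) + 2(+0.6) = -0.4Δ_oct = -0.4 × 12725 = -5090 cm⁻¹.
Tetrahedral e³ t₂³ gives -0.6Δₜ = -0.6 × (4/9) × 12725 = -3393 cm⁻¹.
Subtracting, OSPE = -5090 − (-3393) = -1697 cm⁻¹.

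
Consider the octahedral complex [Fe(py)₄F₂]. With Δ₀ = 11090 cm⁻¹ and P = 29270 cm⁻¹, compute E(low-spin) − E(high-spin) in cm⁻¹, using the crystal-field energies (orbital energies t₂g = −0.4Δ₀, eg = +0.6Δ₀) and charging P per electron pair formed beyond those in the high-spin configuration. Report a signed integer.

36360

Ligand charges: 4×(+0) from py and 2×(-1) from F⁻ sum to -2; with overall charge +0, Fe is +2.
Group 8 minus oxidation state +2 gives a d⁶ configuration for Fe²⁺.
High-spin: t₂g⁴ eg², CFSE = -0.4Δ₀ = -4436 cm⁻¹.
For low-spin the configuration is t₂g⁶ eg⁰: orbital energy -2.4 × 11090 = -26616 cm⁻¹, and 2 additional pairs relative to high-spin add 58540 cm⁻¹, giving 31924 cm⁻¹.
E(LS) − E(HS) = 31924 − (-4436) = 36360 cm⁻¹.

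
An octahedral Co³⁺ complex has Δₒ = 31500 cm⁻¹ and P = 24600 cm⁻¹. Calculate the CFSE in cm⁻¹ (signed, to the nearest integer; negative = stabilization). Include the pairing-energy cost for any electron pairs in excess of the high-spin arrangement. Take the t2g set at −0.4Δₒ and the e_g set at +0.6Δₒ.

-26400

Co sits in group 9; removing 3 electrons leaves Co³⁺ with 9 − 3 = 6 d electrons.
Here Δₒ > P (31500 > 24600), so the low-spin state is favoured.
Filling d⁶ accordingly: t2g^6 e_g^0.
Orbital CFSE = -2.4Δₒ = -2.4 × 31500 = -75600 cm⁻¹.
Excess pairs vs high-spin: 3 − 1 = 2; pairing cost = +49200 cm⁻¹.
Net CFSE = -75600 + 49200 = -26400 cm⁻¹.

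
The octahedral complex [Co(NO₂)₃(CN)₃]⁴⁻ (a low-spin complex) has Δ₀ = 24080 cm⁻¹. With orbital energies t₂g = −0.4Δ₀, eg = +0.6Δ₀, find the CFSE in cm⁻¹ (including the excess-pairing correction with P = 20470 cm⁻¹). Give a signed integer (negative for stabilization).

Ligand charges: 3×(-1) from NO₂⁻ and 3×(-1) from CN⁻ sum to -6; with overall charge -4, Co is +2.
Co²⁺: group 9, so d-count = 9 − 2 = 7.
Configuration: t₂g⁶ eg¹.
CFSE(orbital) = 6×(-0.4Δ₀) + 1×(0.6Δ₀) = -1.8Δ₀; with Δ₀ = 24080 cm⁻¹ that is -43344 cm⁻¹.
Relative to high-spin t₂g⁵ eg² (2 paired), the low-spin configuration has 1 additional pair, contributing +1 × 20470 = +20470 cm⁻¹.
Overall CFSE = -43344 + 20470 = -22874 cm⁻¹.

-22874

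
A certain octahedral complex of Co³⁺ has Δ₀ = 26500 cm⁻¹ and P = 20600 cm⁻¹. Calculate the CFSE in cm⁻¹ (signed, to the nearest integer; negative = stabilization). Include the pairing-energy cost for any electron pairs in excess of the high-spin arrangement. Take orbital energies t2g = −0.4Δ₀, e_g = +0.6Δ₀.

-22400

Co is in group 9, so Co³⁺ is d⁶ (9 − 3 = 6).
Since Δ₀ = 26500 cm⁻¹ > P = 20600 cm⁻¹, the complex adopts the low-spin configuration.
That gives t2g^6 e_g^0.
Orbital CFSE = -2.4Δ₀ = -2.4 × 26500 = -63600 cm⁻¹.
Excess pairs vs high-spin: 3 − 1 = 2; pairing cost = +41200 cm⁻¹.
Net CFSE = -63600 + 41200 = -22400 cm⁻¹.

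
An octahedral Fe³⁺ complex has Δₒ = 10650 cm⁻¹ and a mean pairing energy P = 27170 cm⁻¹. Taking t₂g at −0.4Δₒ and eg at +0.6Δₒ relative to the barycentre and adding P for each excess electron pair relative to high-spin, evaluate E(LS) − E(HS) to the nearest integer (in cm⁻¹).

Fe is in group 8, so Fe³⁺ is d⁵ (8 − 3 = 5).
High-spin d⁵ fills as t₂g³ eg² with CFSE 3(−0.4) + 2(+0.6) = 0.0Δₒ = 0 cm⁻¹.
For low-spin the configuration is t₂g⁵ eg⁰: orbital energy -2.0 × 10650 = -21300 cm⁻¹, and 2 additional pairs relative to high-spin add 54340 cm⁻¹, giving 33040 cm⁻¹.
The difference is 33040 − (0) = 33040 cm⁻¹, so high-spin lies lower.

33040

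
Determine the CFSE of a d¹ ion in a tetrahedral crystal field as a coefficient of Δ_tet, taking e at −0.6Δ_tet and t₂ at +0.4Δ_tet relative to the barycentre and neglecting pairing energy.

-0.6 Δ_tet

With tetrahedral geometry the complex is necessarily high-spin.
Configuration: e¹ t₂⁰.
CFSE = 1(-0.6Δ_tet) + 0(0.4Δ_tet) = -0.6Δ_tet + 0.0Δ_tet = -0.6Δ_tet.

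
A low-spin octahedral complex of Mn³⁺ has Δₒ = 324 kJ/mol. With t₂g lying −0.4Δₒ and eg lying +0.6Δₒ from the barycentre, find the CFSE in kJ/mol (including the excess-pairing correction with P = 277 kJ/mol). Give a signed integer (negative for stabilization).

Mn³⁺: group 7, so d-count = 7 − 3 = 4.
Electron filling gives t₂g⁴ eg⁰.
The orbital stabilization is -1.6Δₒ = -1.6 × 324 = -518 kJ/mol.
Pairing penalty: 1 pair vs 0 in the high-spin reference → 1 extra × P = 277 kJ/mol.
Overall CFSE = -518 + 277 = -241 kJ/mol.

-241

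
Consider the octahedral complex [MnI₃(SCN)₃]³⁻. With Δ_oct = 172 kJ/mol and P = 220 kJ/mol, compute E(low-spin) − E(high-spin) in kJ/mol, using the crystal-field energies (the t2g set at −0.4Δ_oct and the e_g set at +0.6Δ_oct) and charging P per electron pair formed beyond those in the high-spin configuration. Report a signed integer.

48

Ligand charges: 3×(-1) from I⁻ and 3×(-1) from SCN⁻ sum to -6; with overall charge -3, Mn is +3.
Mn is in group 7, so Mn³⁺ is d⁴ (7 − 3 = 4).
High-spin: t2g^3 e_g^1, CFSE = -0.6Δ_oct = -103 kJ/mol.
Low-spin t2g^4 e_g^0 gives -1.6Δ_oct = -275 kJ/mol, but forming 1 extra pair costs 1P = 220 kJ/mol, so E(LS) = -275 + 220 = -55 kJ/mol.
E(LS) − E(HS) = -55 − (-103) = 48 kJ/mol.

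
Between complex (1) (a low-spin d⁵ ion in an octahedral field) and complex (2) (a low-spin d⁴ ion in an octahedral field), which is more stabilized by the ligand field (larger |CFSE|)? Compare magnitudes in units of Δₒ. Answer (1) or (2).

(1)

(1): t2g^5 e_g^0, CFSE = -2.0Δₒ.
(2): t2g^4 e_g^0, CFSE = -1.6Δₒ.
So (1) has the larger |CFSE|.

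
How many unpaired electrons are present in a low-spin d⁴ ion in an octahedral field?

2

Configuration: t₂g⁴ eg⁰, giving 2 unpaired electrons.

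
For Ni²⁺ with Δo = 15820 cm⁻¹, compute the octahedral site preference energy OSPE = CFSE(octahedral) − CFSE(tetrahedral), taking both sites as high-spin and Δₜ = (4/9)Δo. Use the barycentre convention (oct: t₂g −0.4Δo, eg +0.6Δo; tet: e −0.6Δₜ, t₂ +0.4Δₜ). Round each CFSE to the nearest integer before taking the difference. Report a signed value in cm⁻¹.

-13359

Ni²⁺: group 10, so d-count = 10 − 2 = 8.
Octahedral high-spin t2g^6 e_g^2: CFSE = -1.2 × 15820 = -18984 cm⁻¹.
In a tetrahedral site the filling is e^4 t2^4: CFSE(tet) = -0.8Δₜ = -0.8 × (4/9)(15820) = -5625 cm⁻¹.
Subtracting, OSPE = -18984 − (-5625) = -13359 cm⁻¹.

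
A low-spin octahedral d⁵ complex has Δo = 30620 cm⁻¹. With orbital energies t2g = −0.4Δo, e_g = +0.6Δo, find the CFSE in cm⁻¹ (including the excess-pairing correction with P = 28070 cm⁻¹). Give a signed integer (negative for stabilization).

-5100

Configuration: t2g^5 e_g^0.
CFSE(orbital) = 5×(-0.4Δo) + 0×(0.6Δo) = -2.0Δo; with Δo = 30620 cm⁻¹ that is -61240 cm⁻¹.
Relative to high-spin t2g^3 e_g^2 (0 paired), the low-spin configuration has 2 additional pairs, contributing +2 × 28070 = +56140 cm⁻¹.
Overall CFSE = -61240 + 56140 = -5100 cm⁻¹.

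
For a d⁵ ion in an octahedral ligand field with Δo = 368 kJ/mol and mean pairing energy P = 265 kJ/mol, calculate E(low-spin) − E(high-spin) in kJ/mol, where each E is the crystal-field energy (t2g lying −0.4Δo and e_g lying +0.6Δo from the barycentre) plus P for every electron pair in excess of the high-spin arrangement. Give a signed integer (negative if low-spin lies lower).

-206

High-spin: t2g^3 e_g^2, CFSE = 0.0Δo = 0 kJ/mol.
For low-spin the configuration is t2g^5 e_g^0: orbital energy -2.0 × 368 = -736 kJ/mol, and 2 additional pairs relative to high-spin add 530 kJ/mol, giving -206 kJ/mol.
E(LS) − E(HS) = -206 − (0) = -206 kJ/mol.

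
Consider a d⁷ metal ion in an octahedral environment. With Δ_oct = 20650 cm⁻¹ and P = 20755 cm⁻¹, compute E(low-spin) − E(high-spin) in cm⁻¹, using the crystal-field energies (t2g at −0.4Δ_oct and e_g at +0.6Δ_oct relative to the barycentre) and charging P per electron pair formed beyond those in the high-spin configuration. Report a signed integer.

High-spin d⁷ fills as t2g^5 e_g^2 with CFSE 5(−0.4) + 2(+0.6) = -0.8Δ_oct = -16520 cm⁻¹.
Low-spin: t2g^6 e_g^1, orbital CFSE = -1.8Δ_oct = -37170 cm⁻¹; plus 1 excess pair × P = +20755 cm⁻¹; total -16415 cm⁻¹.
E(LS) − E(HS) = -16415 − (-16520) = 105 cm⁻¹.

105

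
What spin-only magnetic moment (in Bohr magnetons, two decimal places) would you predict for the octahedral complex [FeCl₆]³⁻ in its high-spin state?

5.92 Bohr magnetons

Each Cl⁻ contributes -1; 6 × (-1) = -6. With overall charge -3, Fe is in the +3 oxidation state.
Fe is in group 8, so Fe³⁺ is d⁵ (8 − 3 = 5).
Configuration: t2g^3 e_g^2 → 5 unpaired electrons.
μ(spin-only) = √[5(5+2)] = √35 ≈ 5.92 Bohr magnetons.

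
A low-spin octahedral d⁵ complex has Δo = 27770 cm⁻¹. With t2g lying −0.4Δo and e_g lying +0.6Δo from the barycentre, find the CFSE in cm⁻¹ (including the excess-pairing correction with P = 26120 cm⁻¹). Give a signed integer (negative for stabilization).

Configuration: t2g^5 e_g^0.
CFSE(orbital) = 5×(-0.4Δo) + 0×(0.6Δo) = -2.0Δo; with Δo = 27770 cm⁻¹ that is -55540 cm⁻¹.
High-spin d⁵ would be t2g^3 e_g^2 with 0 pairs; low-spin has 2, so 2 excess pairs cost +2P = +52240 cm⁻¹.
Net CFSE = -55540 + 52240 = -3300 cm⁻¹.

-3300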